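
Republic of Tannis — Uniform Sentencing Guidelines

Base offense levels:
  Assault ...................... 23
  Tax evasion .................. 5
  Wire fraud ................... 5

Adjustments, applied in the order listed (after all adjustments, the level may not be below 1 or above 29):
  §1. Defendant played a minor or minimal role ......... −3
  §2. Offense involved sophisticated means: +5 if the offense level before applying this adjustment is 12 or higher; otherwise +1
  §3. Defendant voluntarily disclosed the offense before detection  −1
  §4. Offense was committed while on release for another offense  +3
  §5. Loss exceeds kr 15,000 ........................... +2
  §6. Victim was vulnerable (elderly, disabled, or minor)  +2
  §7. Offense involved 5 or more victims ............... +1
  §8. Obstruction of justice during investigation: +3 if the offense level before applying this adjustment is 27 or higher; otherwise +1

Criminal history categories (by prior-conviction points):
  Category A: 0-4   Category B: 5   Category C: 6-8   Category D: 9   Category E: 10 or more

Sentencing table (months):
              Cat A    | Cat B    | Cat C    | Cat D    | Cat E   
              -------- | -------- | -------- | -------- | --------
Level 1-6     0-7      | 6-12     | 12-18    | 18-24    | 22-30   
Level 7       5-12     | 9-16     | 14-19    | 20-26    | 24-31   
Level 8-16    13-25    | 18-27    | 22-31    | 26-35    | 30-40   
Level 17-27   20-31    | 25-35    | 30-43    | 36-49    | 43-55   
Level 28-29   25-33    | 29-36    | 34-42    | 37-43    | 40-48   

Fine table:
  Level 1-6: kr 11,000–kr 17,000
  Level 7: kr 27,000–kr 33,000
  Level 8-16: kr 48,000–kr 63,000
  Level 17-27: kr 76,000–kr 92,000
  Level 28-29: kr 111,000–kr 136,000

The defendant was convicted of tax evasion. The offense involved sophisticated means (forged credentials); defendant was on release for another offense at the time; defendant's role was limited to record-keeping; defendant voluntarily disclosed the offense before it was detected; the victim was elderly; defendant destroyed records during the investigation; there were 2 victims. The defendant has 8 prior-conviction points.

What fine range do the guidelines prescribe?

Base offense level for tax evasion: 5.
§1 applies: 5 − 3 = 2.
§2 applies (level before this adjustment is 2 < 12, so +1): 2 + 1 = 3.
§3 applies: 3 − 1 = 2.
§4 applies: 2 + 3 = 5.
§5 does not apply.
§6 applies: 5 + 2 = 7.
§8 applies (level before this adjustment is 7 < 27, so +1): 7 + 1 = 8.
Final offense level: 8.
Level 8 falls in the 8-16 band.
Fine table: Level 8-16 → kr 48,000–kr 63,000.

kr 48,000–kr 63,000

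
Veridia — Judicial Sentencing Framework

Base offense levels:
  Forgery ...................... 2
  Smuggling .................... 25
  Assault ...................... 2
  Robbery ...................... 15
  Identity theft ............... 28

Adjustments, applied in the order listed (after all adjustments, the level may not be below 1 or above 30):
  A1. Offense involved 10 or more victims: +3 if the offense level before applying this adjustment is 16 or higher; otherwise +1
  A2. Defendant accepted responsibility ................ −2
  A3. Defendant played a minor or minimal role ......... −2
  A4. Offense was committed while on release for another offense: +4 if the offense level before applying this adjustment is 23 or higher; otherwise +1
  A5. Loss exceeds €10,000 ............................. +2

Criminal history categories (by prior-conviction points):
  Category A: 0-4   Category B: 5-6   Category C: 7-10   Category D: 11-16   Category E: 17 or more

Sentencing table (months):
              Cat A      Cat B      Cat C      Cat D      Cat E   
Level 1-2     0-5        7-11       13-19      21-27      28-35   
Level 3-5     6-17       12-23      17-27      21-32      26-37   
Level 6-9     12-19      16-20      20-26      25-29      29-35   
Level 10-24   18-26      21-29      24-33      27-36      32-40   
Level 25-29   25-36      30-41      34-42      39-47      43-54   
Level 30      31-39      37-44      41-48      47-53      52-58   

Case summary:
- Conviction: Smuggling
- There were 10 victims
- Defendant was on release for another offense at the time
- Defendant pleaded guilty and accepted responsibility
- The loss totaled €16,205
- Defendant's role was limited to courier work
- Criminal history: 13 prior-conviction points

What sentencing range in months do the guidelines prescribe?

47-53 months

Base offense level for smuggling: 25.
A1 applies (level before this adjustment is 25 ≥ 16, so +3): 25 + 3 = 28.
A2 applies: 28 − 2 = 26.
A3 applies: 26 − 2 = 24.
A4 applies (level before this adjustment is 24 ≥ 23, so +4): 24 + 4 = 28.
A5 applies: 28 + 2 = 30.
Final offense level: 30.
Criminal history: 13 prior points → Category D (11-16).
Level 30 falls in the 30 band.
Grid: Level 30 × Category D = 47-53 months.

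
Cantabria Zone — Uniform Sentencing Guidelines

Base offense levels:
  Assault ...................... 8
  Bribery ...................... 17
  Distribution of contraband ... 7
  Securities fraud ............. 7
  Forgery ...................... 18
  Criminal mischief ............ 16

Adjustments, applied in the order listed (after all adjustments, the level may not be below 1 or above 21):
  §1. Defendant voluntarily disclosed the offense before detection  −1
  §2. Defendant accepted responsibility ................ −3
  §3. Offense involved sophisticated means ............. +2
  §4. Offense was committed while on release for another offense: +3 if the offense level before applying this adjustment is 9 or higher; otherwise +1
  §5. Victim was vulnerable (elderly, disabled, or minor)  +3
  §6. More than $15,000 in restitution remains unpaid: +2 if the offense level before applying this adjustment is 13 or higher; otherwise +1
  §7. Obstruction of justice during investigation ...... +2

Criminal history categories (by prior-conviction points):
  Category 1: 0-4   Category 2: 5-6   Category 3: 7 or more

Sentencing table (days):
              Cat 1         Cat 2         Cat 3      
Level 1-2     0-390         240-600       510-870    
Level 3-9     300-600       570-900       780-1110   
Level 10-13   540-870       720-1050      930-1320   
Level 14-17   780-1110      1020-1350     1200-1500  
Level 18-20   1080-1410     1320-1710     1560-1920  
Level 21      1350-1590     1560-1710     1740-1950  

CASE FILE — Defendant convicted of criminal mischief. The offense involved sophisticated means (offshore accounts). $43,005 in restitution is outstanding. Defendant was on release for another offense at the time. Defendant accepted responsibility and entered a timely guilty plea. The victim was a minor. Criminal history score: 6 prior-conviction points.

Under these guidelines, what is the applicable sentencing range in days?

Base offense level for criminal mischief: 16.
§1 does not apply.
§2 applies: 16 − 3 = 13.
§3 applies: 13 + 2 = 15.
§4 applies (level before this adjustment is 15 ≥ 9, so +3): 15 + 3 = 18.
§5 applies: 18 + 3 = 21.
§6 applies (level before this adjustment is 21 ≥ 13, so +2): 21 + 2 = 23.
§7 does not apply.
Level 23 exceeds the maximum of 21; capped at 21.
Final offense level: 21.
Criminal history: 6 prior points → Category 2 (5-6).
Level 21 falls in the 21 band.
Grid: Level 21 × Category 2 = 1560-1710 days.

1560-1710 days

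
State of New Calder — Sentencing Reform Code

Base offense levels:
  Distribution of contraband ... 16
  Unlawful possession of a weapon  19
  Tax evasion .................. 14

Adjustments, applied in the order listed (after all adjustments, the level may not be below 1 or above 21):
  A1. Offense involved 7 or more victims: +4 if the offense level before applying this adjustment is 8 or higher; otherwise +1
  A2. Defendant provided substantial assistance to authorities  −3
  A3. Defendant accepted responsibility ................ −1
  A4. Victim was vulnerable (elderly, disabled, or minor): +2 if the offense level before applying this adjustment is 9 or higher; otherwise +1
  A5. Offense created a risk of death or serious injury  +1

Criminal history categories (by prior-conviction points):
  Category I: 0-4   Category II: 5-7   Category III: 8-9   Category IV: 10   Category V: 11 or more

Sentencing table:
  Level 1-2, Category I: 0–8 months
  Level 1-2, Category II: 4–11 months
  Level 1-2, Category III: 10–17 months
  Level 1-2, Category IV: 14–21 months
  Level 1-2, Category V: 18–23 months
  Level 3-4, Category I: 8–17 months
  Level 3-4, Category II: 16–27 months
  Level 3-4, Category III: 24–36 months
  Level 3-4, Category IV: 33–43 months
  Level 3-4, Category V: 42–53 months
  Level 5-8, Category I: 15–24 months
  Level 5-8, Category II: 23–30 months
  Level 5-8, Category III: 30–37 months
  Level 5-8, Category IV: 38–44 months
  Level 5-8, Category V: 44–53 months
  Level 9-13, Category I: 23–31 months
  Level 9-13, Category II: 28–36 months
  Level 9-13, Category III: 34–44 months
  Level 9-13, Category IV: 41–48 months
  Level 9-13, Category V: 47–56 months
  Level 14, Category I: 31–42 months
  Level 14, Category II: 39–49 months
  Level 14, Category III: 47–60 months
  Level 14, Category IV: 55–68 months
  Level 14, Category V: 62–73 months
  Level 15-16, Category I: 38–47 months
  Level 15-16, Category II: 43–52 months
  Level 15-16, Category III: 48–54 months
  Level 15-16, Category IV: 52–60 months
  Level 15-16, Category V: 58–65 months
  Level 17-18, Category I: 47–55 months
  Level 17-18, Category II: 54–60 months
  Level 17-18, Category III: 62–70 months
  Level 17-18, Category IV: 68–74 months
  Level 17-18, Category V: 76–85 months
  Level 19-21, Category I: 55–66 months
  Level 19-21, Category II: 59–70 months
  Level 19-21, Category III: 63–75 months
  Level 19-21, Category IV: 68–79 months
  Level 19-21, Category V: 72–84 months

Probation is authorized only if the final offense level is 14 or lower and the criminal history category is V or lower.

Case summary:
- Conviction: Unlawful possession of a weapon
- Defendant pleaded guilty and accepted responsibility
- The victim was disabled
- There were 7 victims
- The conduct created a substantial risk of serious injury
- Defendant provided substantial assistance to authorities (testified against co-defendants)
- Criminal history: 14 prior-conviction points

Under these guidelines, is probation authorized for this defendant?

Base offense level for unlawful possession of a weapon: 19.
A1 applies (level before this adjustment is 19 ≥ 8, so +4): 19 + 4 = 23.
A2 applies: 23 − 3 = 20.
A3 applies: 20 − 1 = 19.
A4 applies (level before this adjustment is 19 ≥ 9, so +2): 19 + 2 = 21.
A5 applies: 21 + 1 = 22.
Level 22 exceeds the maximum of 21; capped at 21.
Final offense level: 21.
Criminal history: 14 prior points → Category V (11+).
Level 21 falls in the 19-21 band.
Grid: Level 19-21 × Category V = 72-84 months.
Probation check: level 21 > 14 and category V ≤ V → not eligible.

No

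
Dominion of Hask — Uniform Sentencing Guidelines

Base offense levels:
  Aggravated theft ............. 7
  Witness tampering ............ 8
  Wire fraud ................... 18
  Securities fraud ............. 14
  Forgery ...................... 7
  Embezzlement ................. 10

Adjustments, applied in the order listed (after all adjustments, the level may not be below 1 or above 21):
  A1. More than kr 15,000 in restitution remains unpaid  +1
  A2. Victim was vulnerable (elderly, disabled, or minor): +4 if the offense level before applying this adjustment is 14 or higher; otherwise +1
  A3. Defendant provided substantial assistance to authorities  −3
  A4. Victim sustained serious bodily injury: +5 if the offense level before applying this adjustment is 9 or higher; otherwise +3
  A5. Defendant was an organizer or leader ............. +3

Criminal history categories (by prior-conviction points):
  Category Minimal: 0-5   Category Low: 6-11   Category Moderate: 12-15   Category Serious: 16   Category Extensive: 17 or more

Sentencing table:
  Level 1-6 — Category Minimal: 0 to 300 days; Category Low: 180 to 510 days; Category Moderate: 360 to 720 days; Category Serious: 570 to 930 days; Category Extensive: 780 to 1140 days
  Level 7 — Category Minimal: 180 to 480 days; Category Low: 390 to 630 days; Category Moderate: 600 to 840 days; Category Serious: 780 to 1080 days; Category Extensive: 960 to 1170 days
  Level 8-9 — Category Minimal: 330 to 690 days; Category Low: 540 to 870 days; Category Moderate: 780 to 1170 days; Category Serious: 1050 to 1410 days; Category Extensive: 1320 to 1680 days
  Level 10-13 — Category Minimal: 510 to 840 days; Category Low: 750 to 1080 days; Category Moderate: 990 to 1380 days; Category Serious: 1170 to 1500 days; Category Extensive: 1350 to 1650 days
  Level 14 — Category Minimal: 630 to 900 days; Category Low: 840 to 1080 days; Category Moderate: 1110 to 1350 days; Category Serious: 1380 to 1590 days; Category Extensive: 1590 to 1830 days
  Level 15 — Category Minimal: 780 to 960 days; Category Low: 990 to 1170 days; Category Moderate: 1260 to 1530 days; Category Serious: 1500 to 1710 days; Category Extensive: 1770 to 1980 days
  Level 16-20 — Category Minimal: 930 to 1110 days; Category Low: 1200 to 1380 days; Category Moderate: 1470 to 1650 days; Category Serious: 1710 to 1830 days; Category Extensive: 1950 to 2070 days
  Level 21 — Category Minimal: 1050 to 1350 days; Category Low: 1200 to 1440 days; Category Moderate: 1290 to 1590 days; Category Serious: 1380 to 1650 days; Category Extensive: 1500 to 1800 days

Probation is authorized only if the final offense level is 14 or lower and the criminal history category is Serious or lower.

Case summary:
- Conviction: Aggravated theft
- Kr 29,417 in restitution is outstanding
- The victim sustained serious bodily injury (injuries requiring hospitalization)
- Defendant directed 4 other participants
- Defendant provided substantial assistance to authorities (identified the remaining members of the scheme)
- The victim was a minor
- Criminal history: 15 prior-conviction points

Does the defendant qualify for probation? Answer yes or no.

Yes

Base offense level for aggravated theft: 7.
A1 applies: 7 + 1 = 8.
A2 applies (level before this adjustment is 8 < 14, so +1): 8 + 1 = 9.
A3 applies: 9 − 3 = 6.
A4 applies (level before this adjustment is 6 < 9, so +3): 6 + 3 = 9.
A5 applies: 9 + 3 = 12.
Final offense level: 12.
Criminal history: 15 prior points → Category Moderate (12-15).
Level 12 falls in the 10-13 band.
Grid: Level 10-13 × Category Moderate = 990-1380 days.
Probation check: level 12 ≤ 14 and category Moderate ≤ Serious → eligible.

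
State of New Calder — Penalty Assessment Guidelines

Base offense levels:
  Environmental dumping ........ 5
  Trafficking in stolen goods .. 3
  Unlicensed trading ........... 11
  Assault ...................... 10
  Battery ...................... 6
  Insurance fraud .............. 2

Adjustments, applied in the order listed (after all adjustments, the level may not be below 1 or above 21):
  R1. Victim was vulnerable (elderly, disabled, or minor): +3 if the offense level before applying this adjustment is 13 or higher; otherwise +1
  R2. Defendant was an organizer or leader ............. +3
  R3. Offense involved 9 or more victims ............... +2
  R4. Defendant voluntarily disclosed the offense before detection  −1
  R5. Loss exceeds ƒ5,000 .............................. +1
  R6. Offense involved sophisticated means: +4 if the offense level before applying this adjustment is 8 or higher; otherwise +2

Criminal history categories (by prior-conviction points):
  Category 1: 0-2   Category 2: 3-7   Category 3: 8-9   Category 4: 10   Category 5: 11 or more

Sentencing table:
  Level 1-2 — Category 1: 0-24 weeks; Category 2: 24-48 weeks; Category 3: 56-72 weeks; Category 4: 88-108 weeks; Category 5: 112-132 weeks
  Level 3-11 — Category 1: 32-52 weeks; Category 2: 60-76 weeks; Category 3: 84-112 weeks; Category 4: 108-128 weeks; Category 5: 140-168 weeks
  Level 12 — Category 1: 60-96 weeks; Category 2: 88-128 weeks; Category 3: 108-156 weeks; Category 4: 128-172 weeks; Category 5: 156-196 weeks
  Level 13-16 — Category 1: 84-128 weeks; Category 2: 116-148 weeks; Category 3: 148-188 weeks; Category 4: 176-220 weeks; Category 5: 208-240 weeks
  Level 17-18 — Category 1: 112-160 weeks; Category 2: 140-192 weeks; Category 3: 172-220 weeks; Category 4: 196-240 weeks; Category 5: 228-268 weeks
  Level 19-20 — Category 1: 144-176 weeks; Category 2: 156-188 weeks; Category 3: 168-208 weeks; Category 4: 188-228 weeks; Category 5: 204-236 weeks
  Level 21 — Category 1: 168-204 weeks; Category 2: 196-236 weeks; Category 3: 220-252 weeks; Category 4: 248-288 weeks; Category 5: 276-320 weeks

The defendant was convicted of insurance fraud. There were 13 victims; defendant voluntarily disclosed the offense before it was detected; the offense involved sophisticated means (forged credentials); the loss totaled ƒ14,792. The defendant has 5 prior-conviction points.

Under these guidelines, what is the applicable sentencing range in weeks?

60-76 weeks

Base offense level for insurance fraud: 2.
R1 does not apply.
R3 applies: 2 + 2 = 4.
R4 applies: 4 − 1 = 3.
R5 applies: 3 + 1 = 4.
R6 applies (level before this adjustment is 4 < 8, so +2): 4 + 2 = 6.
Final offense level: 6.
Criminal history: 5 prior points → Category 2 (3-7).
Level 6 falls in the 3-11 band.
Grid: Level 3-11 × Category 2 = 60-76 weeks.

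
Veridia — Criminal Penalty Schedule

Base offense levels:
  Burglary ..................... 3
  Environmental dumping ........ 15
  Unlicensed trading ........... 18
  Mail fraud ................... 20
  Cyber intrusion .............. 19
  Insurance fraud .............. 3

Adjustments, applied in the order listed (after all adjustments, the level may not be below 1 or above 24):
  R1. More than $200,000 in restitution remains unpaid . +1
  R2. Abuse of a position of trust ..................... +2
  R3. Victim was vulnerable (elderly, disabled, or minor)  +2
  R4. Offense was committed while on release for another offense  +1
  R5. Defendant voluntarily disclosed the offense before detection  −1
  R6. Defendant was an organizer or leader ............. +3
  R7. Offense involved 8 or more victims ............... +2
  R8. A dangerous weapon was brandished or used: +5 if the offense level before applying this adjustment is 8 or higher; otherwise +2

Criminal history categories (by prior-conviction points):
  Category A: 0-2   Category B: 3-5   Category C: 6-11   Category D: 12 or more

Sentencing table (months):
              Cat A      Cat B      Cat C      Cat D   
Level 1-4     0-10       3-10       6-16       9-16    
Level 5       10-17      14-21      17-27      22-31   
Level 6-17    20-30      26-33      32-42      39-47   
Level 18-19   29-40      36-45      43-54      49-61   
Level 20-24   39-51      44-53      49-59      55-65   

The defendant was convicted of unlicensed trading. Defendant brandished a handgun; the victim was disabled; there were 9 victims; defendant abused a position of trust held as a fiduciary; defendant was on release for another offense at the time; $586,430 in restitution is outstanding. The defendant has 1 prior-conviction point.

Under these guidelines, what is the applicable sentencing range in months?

39-51 months

Base offense level for unlicensed trading: 18.
R1 applies: 18 + 1 = 19.
R2 applies: 19 + 2 = 21.
R3 applies: 21 + 2 = 23.
R4 applies: 23 + 1 = 24.
R5 does not apply.
R7 applies: 24 + 2 = 26.
R8 applies (level before this adjustment is 26 ≥ 8, so +5): 26 + 5 = 31.
Level 31 exceeds the maximum of 24; capped at 24.
Final offense level: 24.
Criminal history: 1 prior point → Category A (0-2).
Level 24 falls in the 20-24 band.
Grid: Level 20-24 × Category A = 39-51 months.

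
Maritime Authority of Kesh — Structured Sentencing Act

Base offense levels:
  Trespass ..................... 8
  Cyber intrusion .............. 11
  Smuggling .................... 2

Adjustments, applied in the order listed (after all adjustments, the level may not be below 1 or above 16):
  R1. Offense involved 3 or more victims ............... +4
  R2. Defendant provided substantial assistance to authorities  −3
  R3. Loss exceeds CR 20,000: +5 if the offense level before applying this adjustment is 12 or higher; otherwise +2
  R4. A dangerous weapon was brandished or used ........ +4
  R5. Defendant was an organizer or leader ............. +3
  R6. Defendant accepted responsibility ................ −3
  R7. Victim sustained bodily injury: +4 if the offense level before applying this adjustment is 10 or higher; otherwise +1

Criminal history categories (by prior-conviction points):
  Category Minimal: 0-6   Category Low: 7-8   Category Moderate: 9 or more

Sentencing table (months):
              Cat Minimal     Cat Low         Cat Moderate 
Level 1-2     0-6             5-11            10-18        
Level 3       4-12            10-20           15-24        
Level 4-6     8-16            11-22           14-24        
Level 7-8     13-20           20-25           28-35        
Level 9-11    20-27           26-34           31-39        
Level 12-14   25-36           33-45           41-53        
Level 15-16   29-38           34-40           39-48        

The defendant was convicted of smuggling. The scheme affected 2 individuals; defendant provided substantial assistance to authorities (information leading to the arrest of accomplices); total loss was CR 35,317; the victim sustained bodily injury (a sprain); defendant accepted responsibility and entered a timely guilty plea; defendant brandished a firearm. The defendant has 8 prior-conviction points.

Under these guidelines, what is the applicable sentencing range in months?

Base offense level for smuggling: 2.
R2 applies: 2 − 3 = -1.
R3 applies (level before this adjustment is -1 < 12, so +2): -1 + 2 = 1.
R4 applies: 1 + 4 = 5.
R5 does not apply.
R6 applies: 5 − 3 = 2.
R7 applies (level before this adjustment is 2 < 10, so +1): 2 + 1 = 3.
Final offense level: 3.
Criminal history: 8 prior points → Category Low (7-8).
Level 3 falls in the 3 band.
Grid: Level 3 × Category Low = 10-20 months.

10-20 months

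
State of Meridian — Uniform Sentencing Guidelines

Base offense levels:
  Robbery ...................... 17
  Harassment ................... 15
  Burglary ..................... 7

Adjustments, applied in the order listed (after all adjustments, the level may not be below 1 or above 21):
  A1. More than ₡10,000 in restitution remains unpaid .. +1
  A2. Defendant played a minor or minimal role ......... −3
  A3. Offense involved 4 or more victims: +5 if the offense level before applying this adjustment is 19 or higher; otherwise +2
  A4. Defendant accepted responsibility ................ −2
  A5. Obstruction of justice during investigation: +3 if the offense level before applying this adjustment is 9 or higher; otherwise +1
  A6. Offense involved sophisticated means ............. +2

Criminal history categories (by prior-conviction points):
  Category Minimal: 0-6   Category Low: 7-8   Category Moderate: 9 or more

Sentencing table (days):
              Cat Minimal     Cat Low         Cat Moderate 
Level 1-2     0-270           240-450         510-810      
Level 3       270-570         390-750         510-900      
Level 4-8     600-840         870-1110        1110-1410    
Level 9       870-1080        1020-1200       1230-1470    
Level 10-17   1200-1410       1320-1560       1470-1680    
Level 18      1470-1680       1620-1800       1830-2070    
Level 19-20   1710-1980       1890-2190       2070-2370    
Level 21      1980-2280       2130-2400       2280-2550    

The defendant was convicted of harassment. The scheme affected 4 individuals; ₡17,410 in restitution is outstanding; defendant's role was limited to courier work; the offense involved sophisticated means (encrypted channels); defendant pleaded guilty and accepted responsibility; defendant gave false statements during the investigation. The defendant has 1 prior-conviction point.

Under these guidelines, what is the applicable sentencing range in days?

1470-1680 days

Base offense level for harassment: 15.
A1 applies: 15 + 1 = 16.
A2 applies: 16 − 3 = 13.
A3 applies (level before this adjustment is 13 < 19, so +2): 13 + 2 = 15.
A4 applies: 15 − 2 = 13.
A5 applies (level before this adjustment is 13 ≥ 9, so +3): 13 + 3 = 16.
A6 applies: 16 + 2 = 18.
Final offense level: 18.
Criminal history: 1 prior point → Category Minimal (0-6).
Level 18 falls in the 18 band.
Grid: Level 18 × Category Minimal = 1470-1680 days.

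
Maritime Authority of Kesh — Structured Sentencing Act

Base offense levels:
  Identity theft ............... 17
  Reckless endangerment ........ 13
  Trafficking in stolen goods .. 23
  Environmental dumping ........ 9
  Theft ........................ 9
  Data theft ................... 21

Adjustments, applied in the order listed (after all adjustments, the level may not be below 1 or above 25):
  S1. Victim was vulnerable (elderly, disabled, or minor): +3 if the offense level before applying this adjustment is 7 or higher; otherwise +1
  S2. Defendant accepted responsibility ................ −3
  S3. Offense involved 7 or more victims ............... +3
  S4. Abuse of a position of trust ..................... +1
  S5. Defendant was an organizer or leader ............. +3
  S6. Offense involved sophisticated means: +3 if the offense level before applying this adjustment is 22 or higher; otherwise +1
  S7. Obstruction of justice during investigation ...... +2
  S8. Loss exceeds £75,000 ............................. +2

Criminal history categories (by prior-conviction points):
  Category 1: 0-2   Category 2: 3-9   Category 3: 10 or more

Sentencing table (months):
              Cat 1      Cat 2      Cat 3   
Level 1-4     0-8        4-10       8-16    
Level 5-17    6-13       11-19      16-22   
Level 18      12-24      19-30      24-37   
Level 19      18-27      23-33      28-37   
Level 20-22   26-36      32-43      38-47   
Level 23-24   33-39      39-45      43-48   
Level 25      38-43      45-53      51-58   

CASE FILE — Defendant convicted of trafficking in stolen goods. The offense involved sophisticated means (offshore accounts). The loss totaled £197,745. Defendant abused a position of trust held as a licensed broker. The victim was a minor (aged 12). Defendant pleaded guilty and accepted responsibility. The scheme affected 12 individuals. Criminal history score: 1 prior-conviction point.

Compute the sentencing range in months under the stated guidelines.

Base offense level for trafficking in stolen goods: 23.
S1 applies (level before this adjustment is 23 ≥ 7, so +3): 23 + 3 = 26.
S2 applies: 26 − 3 = 23.
S3 applies: 23 + 3 = 26.
S4 applies: 26 + 1 = 27.
S6 applies (level before this adjustment is 27 ≥ 22, so +3): 27 + 3 = 30.
S7 does not apply.
S8 applies: 30 + 2 = 32.
Level 32 exceeds the maximum of 25; capped at 25.
Final offense level: 25.
Criminal history: 1 prior point → Category 1 (0-2).
Level 25 falls in the 25 band.
Grid: Level 25 × Category 1 = 38-43 months.

38-43 months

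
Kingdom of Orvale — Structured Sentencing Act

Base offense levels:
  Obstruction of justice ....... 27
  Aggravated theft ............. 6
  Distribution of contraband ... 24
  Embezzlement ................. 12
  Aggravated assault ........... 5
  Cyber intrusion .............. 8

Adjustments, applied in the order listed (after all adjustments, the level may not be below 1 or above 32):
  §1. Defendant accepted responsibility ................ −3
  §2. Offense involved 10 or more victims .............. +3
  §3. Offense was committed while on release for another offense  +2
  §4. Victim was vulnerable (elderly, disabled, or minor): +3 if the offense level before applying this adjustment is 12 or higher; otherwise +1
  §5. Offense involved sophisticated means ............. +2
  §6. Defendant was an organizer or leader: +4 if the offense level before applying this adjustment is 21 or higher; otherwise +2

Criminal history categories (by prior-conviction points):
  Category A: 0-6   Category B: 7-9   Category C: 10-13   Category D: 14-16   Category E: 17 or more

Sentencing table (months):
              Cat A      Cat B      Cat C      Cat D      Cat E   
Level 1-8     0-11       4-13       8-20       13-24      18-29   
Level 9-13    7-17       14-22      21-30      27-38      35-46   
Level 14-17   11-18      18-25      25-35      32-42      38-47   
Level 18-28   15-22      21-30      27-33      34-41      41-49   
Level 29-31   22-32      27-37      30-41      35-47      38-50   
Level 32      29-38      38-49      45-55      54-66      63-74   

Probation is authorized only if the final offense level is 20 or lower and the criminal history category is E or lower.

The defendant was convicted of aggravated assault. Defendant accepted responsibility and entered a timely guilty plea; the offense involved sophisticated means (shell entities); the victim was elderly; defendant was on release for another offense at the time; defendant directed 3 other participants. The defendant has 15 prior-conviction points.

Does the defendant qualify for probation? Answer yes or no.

Yes

Base offense level for aggravated assault: 5.
§1 applies: 5 − 3 = 2.
§3 applies: 2 + 2 = 4.
§4 applies (level before this adjustment is 4 < 12, so +1): 4 + 1 = 5.
§5 applies: 5 + 2 = 7.
§6 applies (level before this adjustment is 7 < 21, so +2): 7 + 2 = 9.
Final offense level: 9.
Criminal history: 15 prior points → Category D (14-16).
Level 9 falls in the 9-13 band.
Grid: Level 9-13 × Category D = 27-38 months.
Probation check: level 9 ≤ 20 and category D ≤ E → eligible.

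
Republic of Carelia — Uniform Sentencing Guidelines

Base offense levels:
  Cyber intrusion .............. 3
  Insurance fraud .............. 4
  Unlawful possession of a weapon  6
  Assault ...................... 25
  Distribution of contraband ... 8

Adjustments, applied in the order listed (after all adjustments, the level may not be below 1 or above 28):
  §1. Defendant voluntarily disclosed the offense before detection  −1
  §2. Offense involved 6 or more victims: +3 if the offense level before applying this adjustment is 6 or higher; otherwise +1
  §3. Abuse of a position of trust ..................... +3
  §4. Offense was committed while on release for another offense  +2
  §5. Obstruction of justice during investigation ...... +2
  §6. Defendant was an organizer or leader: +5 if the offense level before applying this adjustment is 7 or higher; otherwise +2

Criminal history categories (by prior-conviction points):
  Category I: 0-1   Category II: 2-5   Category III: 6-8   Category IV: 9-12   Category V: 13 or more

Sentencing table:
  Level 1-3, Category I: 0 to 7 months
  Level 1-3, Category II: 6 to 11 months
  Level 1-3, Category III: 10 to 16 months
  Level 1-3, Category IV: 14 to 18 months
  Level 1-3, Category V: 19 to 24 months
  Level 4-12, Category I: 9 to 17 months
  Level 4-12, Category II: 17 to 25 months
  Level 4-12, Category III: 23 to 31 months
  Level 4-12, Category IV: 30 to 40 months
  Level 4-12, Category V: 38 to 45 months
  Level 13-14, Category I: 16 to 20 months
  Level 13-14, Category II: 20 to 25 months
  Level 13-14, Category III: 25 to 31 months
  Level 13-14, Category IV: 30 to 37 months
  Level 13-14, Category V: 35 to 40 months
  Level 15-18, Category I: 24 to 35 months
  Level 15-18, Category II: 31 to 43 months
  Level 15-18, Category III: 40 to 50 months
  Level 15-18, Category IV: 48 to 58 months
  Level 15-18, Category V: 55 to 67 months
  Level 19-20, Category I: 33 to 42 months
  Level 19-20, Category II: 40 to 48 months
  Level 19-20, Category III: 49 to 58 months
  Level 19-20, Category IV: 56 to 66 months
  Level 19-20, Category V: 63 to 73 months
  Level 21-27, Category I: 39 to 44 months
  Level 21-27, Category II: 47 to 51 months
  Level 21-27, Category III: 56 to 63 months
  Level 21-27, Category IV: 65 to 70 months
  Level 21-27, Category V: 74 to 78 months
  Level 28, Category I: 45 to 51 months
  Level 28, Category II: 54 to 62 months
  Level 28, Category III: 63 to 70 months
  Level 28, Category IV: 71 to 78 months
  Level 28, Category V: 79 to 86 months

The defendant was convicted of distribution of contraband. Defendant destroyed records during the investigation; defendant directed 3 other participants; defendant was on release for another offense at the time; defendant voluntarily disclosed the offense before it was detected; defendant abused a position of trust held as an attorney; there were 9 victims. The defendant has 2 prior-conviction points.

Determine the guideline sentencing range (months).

Base offense level for distribution of contraband: 8.
§1 applies: 8 − 1 = 7.
§2 applies (level before this adjustment is 7 ≥ 6, so +3): 7 + 3 = 10.
§3 applies: 10 + 3 = 13.
§4 applies: 13 + 2 = 15.
§5 applies: 15 + 2 = 17.
§6 applies (level before this adjustment is 17 ≥ 7, so +5): 17 + 5 = 22.
Final offense level: 22.
Criminal history: 2 prior points → Category II (2-5).
Level 22 falls in the 21-27 band.
Grid: Level 21-27 × Category II = 47-51 months.

47-51 months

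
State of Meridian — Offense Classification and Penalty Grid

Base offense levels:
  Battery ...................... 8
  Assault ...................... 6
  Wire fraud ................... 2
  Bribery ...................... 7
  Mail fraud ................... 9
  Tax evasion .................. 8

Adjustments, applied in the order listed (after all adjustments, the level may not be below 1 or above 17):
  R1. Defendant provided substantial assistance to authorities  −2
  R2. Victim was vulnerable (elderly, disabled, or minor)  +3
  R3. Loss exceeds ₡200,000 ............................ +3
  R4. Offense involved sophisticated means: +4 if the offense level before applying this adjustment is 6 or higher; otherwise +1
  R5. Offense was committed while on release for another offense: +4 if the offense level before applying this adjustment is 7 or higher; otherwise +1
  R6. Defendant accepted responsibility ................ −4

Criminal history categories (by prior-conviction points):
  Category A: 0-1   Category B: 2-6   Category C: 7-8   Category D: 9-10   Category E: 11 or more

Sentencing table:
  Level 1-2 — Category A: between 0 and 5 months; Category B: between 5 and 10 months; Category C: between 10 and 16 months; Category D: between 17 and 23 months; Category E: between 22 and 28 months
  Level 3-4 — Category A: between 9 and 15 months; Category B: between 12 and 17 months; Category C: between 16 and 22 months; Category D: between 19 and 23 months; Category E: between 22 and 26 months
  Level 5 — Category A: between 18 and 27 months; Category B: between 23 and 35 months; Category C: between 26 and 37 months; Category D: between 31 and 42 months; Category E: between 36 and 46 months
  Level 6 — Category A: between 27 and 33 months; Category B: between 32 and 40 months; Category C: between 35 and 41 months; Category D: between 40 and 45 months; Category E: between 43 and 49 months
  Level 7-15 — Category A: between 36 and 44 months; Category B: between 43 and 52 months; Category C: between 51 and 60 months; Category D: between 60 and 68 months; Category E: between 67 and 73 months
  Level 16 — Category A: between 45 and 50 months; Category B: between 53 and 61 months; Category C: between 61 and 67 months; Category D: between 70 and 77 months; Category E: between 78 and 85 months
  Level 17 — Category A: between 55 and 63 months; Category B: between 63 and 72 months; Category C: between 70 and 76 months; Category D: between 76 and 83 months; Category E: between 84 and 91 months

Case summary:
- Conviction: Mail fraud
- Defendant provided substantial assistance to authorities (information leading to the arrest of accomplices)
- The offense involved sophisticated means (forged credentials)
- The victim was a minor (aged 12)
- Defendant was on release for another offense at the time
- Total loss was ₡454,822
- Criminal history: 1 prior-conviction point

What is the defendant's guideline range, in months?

55-63 months

Base offense level for mail fraud: 9.
R1 applies: 9 − 2 = 7.
R2 applies: 7 + 3 = 10.
R3 applies: 10 + 3 = 13.
R4 applies (level before this adjustment is 13 ≥ 6, so +4): 13 + 4 = 17.
R5 applies (level before this adjustment is 17 ≥ 7, so +4): 17 + 4 = 21.
Level 21 exceeds the maximum of 17; capped at 17.
Final offense level: 17.
Criminal history: 1 prior point → Category A (0-1).
Level 17 falls in the 17 band.
Grid: Level 17 × Category A = 55-63 months.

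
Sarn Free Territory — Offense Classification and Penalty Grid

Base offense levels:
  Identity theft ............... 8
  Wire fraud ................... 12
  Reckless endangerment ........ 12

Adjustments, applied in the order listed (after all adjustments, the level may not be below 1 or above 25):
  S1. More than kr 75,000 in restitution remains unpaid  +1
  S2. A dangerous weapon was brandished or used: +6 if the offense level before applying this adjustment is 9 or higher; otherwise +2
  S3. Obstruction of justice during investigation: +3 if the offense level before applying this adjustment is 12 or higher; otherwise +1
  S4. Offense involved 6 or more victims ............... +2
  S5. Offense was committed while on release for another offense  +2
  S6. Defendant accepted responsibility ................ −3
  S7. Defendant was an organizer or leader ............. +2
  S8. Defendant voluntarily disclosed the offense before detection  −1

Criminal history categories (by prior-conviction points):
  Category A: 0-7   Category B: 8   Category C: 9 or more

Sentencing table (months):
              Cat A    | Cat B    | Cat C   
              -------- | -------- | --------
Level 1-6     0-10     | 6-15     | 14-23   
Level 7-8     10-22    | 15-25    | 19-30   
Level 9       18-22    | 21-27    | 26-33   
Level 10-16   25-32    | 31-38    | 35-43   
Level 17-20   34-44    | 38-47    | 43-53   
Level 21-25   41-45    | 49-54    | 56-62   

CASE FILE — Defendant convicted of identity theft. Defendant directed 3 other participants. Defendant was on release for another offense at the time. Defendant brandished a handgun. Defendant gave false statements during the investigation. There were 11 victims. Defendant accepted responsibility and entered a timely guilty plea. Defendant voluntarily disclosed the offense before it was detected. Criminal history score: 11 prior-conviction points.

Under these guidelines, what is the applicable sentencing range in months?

Base offense level for identity theft: 8.
S2 applies (level before this adjustment is 8 < 9, so +2): 8 + 2 = 10.
S3 applies (level before this adjustment is 10 < 12, so +1): 10 + 1 = 11.
S4 applies: 11 + 2 = 13.
S5 applies: 13 + 2 = 15.
S6 applies: 15 − 3 = 12.
S7 applies: 12 + 2 = 14.
S8 applies: 14 − 1 = 13.
Final offense level: 13.
Criminal history: 11 prior points → Category C (9+).
Level 13 falls in the 10-16 band.
Grid: Level 10-16 × Category C = 35-43 months.

35-43 months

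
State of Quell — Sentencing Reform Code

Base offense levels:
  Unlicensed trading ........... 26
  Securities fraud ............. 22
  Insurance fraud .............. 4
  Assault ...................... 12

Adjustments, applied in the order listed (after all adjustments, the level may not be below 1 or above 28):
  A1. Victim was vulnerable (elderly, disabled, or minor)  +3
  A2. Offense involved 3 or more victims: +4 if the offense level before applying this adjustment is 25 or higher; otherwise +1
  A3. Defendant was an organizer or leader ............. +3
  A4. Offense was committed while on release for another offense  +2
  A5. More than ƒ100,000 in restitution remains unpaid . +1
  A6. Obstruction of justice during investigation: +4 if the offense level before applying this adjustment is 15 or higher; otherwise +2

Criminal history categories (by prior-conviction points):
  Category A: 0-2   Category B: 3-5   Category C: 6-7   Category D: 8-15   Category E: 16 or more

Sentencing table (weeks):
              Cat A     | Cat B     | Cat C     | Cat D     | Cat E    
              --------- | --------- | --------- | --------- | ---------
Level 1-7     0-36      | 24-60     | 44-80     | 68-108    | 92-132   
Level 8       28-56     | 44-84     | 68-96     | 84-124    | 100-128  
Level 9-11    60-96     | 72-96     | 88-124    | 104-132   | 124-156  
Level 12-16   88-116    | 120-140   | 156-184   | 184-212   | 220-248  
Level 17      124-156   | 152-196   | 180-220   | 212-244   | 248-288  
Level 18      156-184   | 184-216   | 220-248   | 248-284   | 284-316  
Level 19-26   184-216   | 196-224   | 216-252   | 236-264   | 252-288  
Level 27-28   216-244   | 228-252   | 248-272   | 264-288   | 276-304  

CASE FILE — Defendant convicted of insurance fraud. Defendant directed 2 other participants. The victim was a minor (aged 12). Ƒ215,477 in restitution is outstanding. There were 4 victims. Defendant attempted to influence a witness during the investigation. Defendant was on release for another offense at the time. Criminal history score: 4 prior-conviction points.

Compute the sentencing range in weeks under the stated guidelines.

Base offense level for insurance fraud: 4.
A1 applies: 4 + 3 = 7.
A2 applies (level before this adjustment is 7 < 25, so +1): 7 + 1 = 8.
A3 applies: 8 + 3 = 11.
A4 applies: 11 + 2 = 13.
A5 applies: 13 + 1 = 14.
A6 applies (level before this adjustment is 14 < 15, so +2): 14 + 2 = 16.
Final offense level: 16.
Criminal history: 4 prior points → Category B (3-5).
Level 16 falls in the 12-16 band.
Grid: Level 12-16 × Category B = 120-140 weeks.

120-140 weeks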